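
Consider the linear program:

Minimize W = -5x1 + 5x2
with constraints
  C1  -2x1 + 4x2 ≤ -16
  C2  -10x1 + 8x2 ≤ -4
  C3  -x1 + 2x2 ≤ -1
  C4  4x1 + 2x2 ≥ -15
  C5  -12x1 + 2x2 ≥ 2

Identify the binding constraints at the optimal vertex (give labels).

C4 and C5

Feasible corners and W = -5x1 + 5x2:
  (-7/5, -47/10) → W = -33/2
  (-10/11, -49/11) → W = -195/11
  (-17/16, -43/8) → W = -345/16

The minimum is at (-17/16, -43/8). Substituting into each constraint, equality holds for C4 and C5; the remaining constraints have slack.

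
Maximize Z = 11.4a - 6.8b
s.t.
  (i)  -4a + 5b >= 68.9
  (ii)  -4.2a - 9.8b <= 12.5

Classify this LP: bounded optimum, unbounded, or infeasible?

From the feasible point (-18443/1505, 11969/3010), moving in the direction (5, 4) keeps every constraint satisfied while Z increases without bound.

unbounded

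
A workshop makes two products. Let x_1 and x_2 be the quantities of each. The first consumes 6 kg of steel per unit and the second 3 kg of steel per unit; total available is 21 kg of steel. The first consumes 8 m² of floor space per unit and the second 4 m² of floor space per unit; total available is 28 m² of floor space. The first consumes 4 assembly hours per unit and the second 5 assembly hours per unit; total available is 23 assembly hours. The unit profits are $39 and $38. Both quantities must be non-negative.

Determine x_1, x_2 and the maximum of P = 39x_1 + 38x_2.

Vertices and P = 39x_1 + 38x_2:
  (0, 0) → P = 0
  (0, 23/5) → P = 874/5
  (7/2, 0) → P = 273/2
  (2, 3) → P = 192

The binding constraints are 6x_1 + 3x_2 = 21 and 8x_1 + 4x_2 = 28.

x_1 = 2, x_2 = 3, maximum P = 192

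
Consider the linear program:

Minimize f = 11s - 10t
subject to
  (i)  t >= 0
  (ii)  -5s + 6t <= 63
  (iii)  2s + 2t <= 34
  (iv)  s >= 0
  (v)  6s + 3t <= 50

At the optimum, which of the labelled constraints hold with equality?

(ii) and (iv)

Vertices and f = 11s - 10t:
  (0, 0) → f = 0
  (25/3, 0) → f = 275/3
  (0, 21/2) → f = -105
  (37/17, 628/51) → f = -5059/51

The minimum is at (0, 21/2). Substituting into each constraint, equality holds for (ii) and (iv); the remaining constraints have slack.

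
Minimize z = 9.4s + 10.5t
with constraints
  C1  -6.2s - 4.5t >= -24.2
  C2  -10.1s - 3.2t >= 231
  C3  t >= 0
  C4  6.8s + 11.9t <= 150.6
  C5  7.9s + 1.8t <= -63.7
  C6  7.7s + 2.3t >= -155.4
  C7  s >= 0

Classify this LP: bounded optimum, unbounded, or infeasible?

infeasible

The boundaries -10.1s - 3.2t = 231 and 7.9s + 1.8t = -63.7 meet at (10598/355, -118153/710), but that point violates t ≥ 0. Every candidate vertex is excluded by some other constraint, so the feasible region is empty.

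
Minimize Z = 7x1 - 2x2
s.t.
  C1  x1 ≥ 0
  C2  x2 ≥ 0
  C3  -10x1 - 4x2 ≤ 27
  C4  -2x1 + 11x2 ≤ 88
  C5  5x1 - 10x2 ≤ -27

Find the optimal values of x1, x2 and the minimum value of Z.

x1 = 0, x2 = 8, minimum Z = -16

Extreme points and Z = 7x1 - 2x2:
  (0, 8) → Z = -16
  (0, 27/10) → Z = -27/5
  (583/35, 386/35) → Z = 3309/35

The optimum lies where x1 = 0 and -2x1 + 11x2 = 88.
Solving simultaneously gives x1 = 0, x2 = 8.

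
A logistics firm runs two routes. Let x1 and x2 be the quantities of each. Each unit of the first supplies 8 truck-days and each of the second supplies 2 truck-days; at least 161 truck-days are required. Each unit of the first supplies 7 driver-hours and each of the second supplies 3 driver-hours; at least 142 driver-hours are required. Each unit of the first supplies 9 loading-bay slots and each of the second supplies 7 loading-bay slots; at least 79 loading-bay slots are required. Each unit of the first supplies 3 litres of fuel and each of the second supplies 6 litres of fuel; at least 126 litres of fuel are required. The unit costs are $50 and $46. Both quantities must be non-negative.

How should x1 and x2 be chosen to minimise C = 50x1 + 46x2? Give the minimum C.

The feasible region is unbounded (it extends along (0, 1), (1, 0)), but C strictly increases along every unbounded feasible direction, so there is no improving ray and the minimum is attained at a vertex.

The optimum lies where 8x1 + 2x2 = 161 and 3x1 + 6x2 = 126.
Solving simultaneously gives x1 = 17, x2 = 25/2.

x1 = 17, x2 = 25/2, minimum C = 1425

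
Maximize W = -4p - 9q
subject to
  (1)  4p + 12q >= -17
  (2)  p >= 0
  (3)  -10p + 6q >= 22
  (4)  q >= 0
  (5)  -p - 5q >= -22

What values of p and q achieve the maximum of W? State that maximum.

p = 0, q = 11/3, maximum W = -33

Vertices and W = -4p - 9q:
  (0, 11/3) → W = -33
  (0, 22/5) → W = -198/5
  (11/28, 121/28) → W = -1133/28

At the optimal vertex, p = 0 and -10p + 6q = 22.
Solving simultaneously gives p = 0, q = 11/3.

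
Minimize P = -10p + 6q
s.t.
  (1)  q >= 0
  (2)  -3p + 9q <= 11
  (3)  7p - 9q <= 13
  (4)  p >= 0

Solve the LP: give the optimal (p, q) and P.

p = 6, q = 29/9, minimum P = -122/3

Corner points and P = -10p + 6q:
  (13/7, 0) → P = -130/7
  (0, 0) → P = 0
  (6, 29/9) → P = -122/3
  (0, 11/9) → P = 22/3

The binding constraints are -3p + 9q = 11 and 7p - 9q = 13.
Solving simultaneously gives p = 6, q = 29/9.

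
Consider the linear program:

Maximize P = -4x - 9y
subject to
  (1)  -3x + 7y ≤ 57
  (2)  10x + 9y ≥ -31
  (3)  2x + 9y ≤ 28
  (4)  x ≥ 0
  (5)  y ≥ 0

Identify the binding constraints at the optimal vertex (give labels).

Vertices and P = -4x - 9y:
  (0, 28/9) → P = -28
  (14, 0) → P = -56
  (0, 0) → P = 0

The maximum is at (0, 0). Substituting into each constraint, equality holds for (4) and (5); the remaining constraints have slack.

(4) and (5)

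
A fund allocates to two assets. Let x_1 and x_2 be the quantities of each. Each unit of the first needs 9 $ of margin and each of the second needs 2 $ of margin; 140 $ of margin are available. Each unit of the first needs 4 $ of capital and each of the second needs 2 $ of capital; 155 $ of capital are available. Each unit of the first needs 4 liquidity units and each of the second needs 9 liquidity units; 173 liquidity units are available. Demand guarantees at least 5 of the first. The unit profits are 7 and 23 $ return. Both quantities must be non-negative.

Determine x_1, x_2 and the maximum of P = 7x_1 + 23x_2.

Vertices and P = 7x_1 + 23x_2:
  (140/9, 0) → P = 980/9
  (5, 0) → P = 35
  (914/73, 997/73) → P = 29329/73
  (5, 17) → P = 426

x_1 = 5, x_2 = 17, maximum P = 426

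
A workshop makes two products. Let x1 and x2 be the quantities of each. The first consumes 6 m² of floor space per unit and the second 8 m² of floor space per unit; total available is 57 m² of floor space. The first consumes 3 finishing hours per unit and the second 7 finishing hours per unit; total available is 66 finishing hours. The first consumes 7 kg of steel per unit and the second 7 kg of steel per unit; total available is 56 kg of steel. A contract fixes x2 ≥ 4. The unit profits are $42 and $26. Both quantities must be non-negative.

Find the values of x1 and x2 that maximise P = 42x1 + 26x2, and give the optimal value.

Extreme points and P = 42x1 + 26x2:
  (0, 57/8) → P = 741/4
  (0, 4) → P = 104
  (7/2, 9/2) → P = 264
  (4, 4) → P = 272

x1 = 4, x2 = 4, maximum P = 272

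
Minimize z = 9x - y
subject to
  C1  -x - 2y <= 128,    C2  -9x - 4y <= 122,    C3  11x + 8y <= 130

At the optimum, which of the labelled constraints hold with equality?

C2 and C3

Feasible corners and z = 9x - y:
  (134/7, -515/7) → z = 1721/7
  (642/7, -769/7) → z = 6547/7
  (-374/7, 628/7) → z = -3994/7

The minimum is at (-374/7, 628/7). Substituting into each constraint, equality holds for C2 and C3; the remaining constraints have slack.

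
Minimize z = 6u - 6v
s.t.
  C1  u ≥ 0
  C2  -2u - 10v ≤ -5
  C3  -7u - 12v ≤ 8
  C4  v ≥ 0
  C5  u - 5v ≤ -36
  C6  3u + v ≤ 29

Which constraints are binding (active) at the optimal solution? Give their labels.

C1 and C6

Feasible corners and z = 6u - 6v:
  (0, 36/5) → z = -216/5
  (0, 29) → z = -174
  (109/16, 137/16) → z = -21/2

The minimum is at (0, 29). Substituting into each constraint, equality holds for C1 and C6; the remaining constraints have slack.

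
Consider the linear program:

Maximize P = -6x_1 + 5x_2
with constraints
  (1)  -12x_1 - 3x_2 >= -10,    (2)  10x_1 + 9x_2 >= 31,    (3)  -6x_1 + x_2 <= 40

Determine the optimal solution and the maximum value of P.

x_1 = -11/3, x_2 = 18, maximum P = 112

The binding constraints are -12x_1 - 3x_2 = -10 and -6x_1 + x_2 = 40.
Solving simultaneously gives x_1 = -11/3, x_2 = 18.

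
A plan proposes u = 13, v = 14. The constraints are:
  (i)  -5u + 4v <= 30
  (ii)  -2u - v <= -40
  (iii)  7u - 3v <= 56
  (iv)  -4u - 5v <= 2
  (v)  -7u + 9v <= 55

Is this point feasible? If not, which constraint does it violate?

(i): -9 ≤ 30 ✓
(ii): -40 ≤ -40 ✓
(iii): 49 ≤ 56 ✓
(iv): -122 ≤ 2 ✓
(v): 35 ≤ 55 ✓

feasible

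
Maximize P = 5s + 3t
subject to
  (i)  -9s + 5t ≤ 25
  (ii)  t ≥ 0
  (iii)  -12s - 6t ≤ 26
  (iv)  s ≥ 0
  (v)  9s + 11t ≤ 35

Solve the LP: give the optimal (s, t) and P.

s = 35/9, t = 0, maximum P = 175/9

Corner points and P = 5s + 3t:
  (0, 0) → P = 0
  (35/9, 0) → P = 175/9
  (0, 35/11) → P = 105/11

At the optimal vertex, t = 0 and 9s + 11t = 35.
Solving simultaneously gives s = 35/9, t = 0.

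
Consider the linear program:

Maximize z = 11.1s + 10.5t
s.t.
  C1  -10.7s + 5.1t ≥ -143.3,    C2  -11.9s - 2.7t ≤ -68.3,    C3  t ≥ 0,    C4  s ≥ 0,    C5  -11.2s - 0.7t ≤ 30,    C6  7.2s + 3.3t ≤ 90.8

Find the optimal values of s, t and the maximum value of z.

Extreme points and z = 11.1s + 10.5t:
  (683/119, 0) → z = 75813/1190
  (0, 683/27) → z = 4781/18
  (227/18, 0) → z = 8399/60
  (0, 908/33) → z = 3178/11

At the optimal vertex, s = 0 and 7.2s + 3.3t = 90.8.
Solving simultaneously gives s = 0, t = 908/33.

s = 0, t = 908/33, maximum z = 3178/11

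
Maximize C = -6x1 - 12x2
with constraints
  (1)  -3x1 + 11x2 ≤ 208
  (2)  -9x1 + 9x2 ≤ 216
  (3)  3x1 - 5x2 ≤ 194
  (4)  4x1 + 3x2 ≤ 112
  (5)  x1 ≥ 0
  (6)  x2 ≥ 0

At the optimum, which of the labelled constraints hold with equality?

(5) and (6)

Corner points and C = -6x1 - 12x2:
  (608/53, 1168/53) → C = -17664/53
  (0, 208/11) → C = -2496/11
  (28, 0) → C = -168
  (0, 0) → C = 0

The maximum is at (0, 0). Substituting into each constraint, equality holds for (5) and (6); the remaining constraints have slack.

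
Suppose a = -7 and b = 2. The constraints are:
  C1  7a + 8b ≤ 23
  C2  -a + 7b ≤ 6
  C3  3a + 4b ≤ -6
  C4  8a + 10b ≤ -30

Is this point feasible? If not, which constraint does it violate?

not feasible — violates C2

Constraint C2: -a + 7b = 21, which is not ≤ 6. All other constraints are satisfied.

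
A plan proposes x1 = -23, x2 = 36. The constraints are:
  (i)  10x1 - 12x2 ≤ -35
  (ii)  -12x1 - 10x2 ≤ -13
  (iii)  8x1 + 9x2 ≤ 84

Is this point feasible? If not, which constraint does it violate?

not feasible — violates (iii)

Constraint (iii): 8x1 + 9x2 = 140, which is not ≤ 84. All other constraints are satisfied.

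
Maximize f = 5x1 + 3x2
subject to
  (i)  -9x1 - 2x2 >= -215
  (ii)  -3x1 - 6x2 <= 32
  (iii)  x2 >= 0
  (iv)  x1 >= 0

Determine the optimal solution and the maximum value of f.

Vertices and f = 5x1 + 3x2:
  (215/9, 0) → f = 1075/9
  (0, 215/2) → f = 645/2
  (0, 0) → f = 0

x1 = 0, x2 = 215/2, maximum f = 645/2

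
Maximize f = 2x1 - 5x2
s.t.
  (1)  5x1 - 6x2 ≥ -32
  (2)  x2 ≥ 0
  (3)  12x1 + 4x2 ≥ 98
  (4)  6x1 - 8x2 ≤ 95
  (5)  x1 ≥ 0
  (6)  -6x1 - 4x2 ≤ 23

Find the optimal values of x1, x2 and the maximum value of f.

x1 = 95/6, x2 = 0, maximum f = 95/3

Extreme points and f = 2x1 - 5x2:
  (5, 19/2) → f = -75/2
  (49/6, 0) → f = 49/3
  (95/6, 0) → f = 95/3
The feasible region is unbounded (it extends along (6, 5), (4, 3)), but f strictly decreases along every unbounded feasible direction, so there is no improving ray and the maximum is attained at a vertex.

The binding constraints are x2 = 0 and 6x1 - 8x2 = 95.
Solving simultaneously gives x1 = 95/6, x2 = 0.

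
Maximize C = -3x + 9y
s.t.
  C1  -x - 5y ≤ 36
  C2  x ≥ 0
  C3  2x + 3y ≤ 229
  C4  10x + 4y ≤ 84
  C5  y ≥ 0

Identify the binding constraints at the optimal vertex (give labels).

Vertices and C = -3x + 9y:
  (0, 21) → C = 189
  (0, 0) → C = 0
  (42/5, 0) → C = -126/5

The maximum is at (0, 21). Substituting into each constraint, equality holds for C2 and C4; the remaining constraints have slack.

C2 and C4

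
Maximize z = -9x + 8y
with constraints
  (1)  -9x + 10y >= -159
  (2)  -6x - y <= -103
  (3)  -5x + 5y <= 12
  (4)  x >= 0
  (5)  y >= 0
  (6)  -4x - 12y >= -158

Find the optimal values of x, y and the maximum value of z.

Corner points and z = -9x + 8y:
  (53/3, 0) → z = -159
  (872/37, 393/74) → z = -6276/37
  (103/6, 0) → z = -309/2
  (539/34, 134/17) → z = -2707/34

The binding constraints are -6x - y = -103 and -4x - 12y = -158.
Solving simultaneously gives x = 539/34, y = 134/17.

x = 539/34, y = 134/17, maximum z = -2707/34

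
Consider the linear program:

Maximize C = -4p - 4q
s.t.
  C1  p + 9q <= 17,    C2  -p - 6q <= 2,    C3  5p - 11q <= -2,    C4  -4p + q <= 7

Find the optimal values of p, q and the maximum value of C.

Vertices and C = -4p - 4q:
  (169/56, 87/56) → C = -128/7
  (-46/37, 75/37) → C = -116/37
  (-34/41, -8/41) → C = 168/41
  (-44/25, -1/25) → C = 36/5

At the optimal vertex, -p - 6q = 2 and -4p + q = 7.
Solving simultaneously gives p = -44/25, q = -1/25.

p = -44/25, q = -1/25, maximum C = 36/5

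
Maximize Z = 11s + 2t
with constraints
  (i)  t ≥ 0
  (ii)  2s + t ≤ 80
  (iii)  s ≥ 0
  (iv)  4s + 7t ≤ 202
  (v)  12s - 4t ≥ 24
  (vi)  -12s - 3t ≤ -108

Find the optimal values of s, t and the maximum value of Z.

s = 40, t = 0, maximum Z = 440

Vertices and Z = 11s + 2t:
  (40, 0) → Z = 440
  (9, 0) → Z = 99
  (179/5, 42/5) → Z = 2053/5
  (244/25, 582/25) → Z = 3848/25
  (6, 12) → Z = 90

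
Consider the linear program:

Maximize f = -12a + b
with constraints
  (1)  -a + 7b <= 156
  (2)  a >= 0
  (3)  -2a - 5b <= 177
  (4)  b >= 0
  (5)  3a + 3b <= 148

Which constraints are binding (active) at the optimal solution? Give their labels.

(1) and (2)

Corner points and f = -12a + b:
  (0, 156/7) → f = 156/7
  (71/3, 77/3) → f = -775/3
  (0, 0) → f = 0
  (148/3, 0) → f = -592

The maximum is at (0, 156/7). Substituting into each constraint, equality holds for (1) and (2); the remaining constraints have slack.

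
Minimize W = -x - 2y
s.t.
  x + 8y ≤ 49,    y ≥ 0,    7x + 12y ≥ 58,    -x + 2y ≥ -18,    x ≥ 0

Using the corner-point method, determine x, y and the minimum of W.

Vertices and W = -x - 2y:
  (121/5, 31/10) → W = -152/5
  (0, 49/8) → W = -49/4
  (58/7, 0) → W = -58/7
  (18, 0) → W = -18
  (0, 29/6) → W = -29/3

x = 121/5, y = 31/10, minimum W = -152/5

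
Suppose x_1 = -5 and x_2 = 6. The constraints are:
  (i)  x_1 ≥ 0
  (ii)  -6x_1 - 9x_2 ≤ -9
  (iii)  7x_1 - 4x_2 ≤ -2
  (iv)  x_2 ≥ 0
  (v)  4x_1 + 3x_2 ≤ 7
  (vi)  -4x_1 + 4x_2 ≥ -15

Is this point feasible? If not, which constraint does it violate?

Constraint (i): x_1 = -5, which is not ≥ 0. All other constraints are satisfied.

not feasible — violates (i)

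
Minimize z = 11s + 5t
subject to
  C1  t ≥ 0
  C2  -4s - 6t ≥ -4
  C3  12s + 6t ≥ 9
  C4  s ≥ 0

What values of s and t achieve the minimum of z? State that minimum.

Vertices and z = 11s + 5t:
  (1, 0) → z = 11
  (3/4, 0) → z = 33/4
  (5/8, 1/4) → z = 65/8

s = 5/8, t = 1/4, minimum z = 65/8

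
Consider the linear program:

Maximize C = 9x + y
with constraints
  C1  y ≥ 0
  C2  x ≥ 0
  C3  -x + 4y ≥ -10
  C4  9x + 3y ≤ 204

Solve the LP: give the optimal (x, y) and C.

x = 282/13, y = 38/13, maximum C = 2576/13

Extreme points and C = 9x + y:
  (0, 0) → C = 0
  (10, 0) → C = 90
  (0, 68) → C = 68
  (282/13, 38/13) → C = 2576/13

The binding constraints are -x + 4y = -10 and 9x + 3y = 204.
Solving simultaneously gives x = 282/13, y = 38/13.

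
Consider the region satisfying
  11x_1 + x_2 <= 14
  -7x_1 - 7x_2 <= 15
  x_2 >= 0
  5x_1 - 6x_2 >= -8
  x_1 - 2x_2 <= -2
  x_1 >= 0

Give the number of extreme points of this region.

The feasible vertices (each the meet of two boundaries and inside every other half-plane) are:
  (76/71, 158/71)
  (26/23, 36/23)
  (0, 4/3)
  (0, 1)

4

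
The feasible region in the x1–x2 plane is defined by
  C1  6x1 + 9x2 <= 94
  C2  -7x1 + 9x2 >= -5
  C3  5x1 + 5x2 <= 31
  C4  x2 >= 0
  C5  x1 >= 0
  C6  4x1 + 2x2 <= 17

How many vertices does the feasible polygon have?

The feasible vertices (each the meet of two boundaries and inside every other half-plane) are:
  (5/7, 0)
  (163/50, 99/50)
  (0, 31/5)
  (23/10, 39/10)
  (0, 0)

5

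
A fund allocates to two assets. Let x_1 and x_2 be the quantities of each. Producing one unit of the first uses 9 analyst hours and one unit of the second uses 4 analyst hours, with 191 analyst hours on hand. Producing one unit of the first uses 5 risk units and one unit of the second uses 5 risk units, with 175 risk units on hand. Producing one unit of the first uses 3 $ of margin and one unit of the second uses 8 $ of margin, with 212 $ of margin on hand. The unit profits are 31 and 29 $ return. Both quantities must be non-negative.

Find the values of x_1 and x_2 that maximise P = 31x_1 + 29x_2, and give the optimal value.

Feasible corners and P = 31x_1 + 29x_2:
  (0, 0) → P = 0
  (0, 53/2) → P = 1537/2
  (191/9, 0) → P = 5921/9
  (34/3, 89/4) → P = 11959/12

The optimum lies where 9x_1 + 4x_2 = 191 and 3x_1 + 8x_2 = 212.
Solving simultaneously gives x_1 = 34/3, x_2 = 89/4.

x_1 = 34/3, x_2 = 89/4, maximum P = 11959/12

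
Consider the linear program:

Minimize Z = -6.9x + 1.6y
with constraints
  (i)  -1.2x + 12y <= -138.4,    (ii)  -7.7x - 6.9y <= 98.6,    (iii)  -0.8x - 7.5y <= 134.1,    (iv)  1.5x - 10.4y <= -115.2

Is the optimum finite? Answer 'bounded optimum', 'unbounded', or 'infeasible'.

infeasible

The boundaries -1.2x + 12y = -138.4 and -7.7x - 6.9y = 98.6 meet at (-1902/839, -29600/2517), but that point violates 1.5x - 10.4y ≤ -115.2. Every candidate vertex is excluded by some other constraint, so the feasible region is empty.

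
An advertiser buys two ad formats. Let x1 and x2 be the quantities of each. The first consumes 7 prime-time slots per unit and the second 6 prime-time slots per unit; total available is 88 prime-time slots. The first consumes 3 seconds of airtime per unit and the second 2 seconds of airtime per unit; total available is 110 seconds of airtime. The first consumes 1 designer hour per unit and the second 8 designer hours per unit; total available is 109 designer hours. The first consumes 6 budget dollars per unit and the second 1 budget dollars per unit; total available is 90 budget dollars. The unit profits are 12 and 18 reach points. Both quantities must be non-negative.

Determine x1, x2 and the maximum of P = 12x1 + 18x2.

x1 = 1, x2 = 27/2, maximum P = 255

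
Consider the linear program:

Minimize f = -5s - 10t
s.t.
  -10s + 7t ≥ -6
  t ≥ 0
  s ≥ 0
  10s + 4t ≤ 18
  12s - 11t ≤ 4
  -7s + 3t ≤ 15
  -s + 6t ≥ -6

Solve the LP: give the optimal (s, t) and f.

The optimum lies where s = 0 and 10s + 4t = 18.
Solving simultaneously gives s = 0, t = 9/2.

s = 0, t = 9/2, minimum f = -45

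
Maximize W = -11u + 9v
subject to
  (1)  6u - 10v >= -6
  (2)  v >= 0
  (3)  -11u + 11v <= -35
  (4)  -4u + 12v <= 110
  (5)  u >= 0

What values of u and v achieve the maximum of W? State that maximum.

The feasible region is unbounded (it extends along (3, 1), (1, 0)), but W strictly decreases along every unbounded feasible direction, so there is no improving ray and the maximum is attained at a vertex.

The optimum lies where v = 0 and -11u + 11v = -35.
Solving simultaneously gives u = 35/11, v = 0.

u = 35/11, v = 0, maximum W = -35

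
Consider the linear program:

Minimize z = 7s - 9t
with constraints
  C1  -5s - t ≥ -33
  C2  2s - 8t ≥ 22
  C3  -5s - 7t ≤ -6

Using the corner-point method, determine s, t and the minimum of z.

s = 101/27, t = -49/27, minimum z = 1148/27

Feasible corners and z = 7s - 9t:
  (143/21, -22/21) → z = 1199/21
  (15/2, -9/2) → z = 93
  (101/27, -49/27) → z = 1148/27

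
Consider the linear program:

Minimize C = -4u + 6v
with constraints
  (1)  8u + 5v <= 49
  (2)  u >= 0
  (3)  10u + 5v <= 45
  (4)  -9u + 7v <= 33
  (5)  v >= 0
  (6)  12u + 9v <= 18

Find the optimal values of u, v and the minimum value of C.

Corner points and C = -4u + 6v:
  (0, 0) → C = 0
  (0, 2) → C = 12
  (3/2, 0) → C = -6

At the optimal vertex, v = 0 and 12u + 9v = 18.
Solving simultaneously gives u = 3/2, v = 0.

u = 3/2, v = 0, minimum C = -6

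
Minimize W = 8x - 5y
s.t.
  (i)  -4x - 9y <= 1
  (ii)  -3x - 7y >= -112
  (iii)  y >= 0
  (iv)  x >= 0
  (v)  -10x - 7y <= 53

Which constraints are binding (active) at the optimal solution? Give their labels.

(ii) and (iv)

Corner points and W = 8x - 5y:
  (112/3, 0) → W = 896/3
  (0, 16) → W = -80
  (0, 0) → W = 0

The minimum is at (0, 16). Substituting into each constraint, equality holds for (ii) and (iv); the remaining constraints have slack.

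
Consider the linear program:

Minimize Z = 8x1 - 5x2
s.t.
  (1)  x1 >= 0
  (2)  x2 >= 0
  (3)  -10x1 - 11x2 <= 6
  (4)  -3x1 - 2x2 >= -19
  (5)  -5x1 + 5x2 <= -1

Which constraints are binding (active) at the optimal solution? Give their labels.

Vertices and Z = 8x1 - 5x2:
  (19/3, 0) → Z = 152/3
  (1/5, 0) → Z = 8/5
  (97/25, 92/25) → Z = 316/25

The minimum is at (1/5, 0). Substituting into each constraint, equality holds for (2) and (5); the remaining constraints have slack.

(2) and (5)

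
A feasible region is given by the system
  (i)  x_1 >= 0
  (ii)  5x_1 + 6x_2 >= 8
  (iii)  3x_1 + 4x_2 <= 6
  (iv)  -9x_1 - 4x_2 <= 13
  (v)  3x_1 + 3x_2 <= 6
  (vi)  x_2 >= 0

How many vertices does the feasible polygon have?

4

Intersecting each pair of boundary lines and keeping only the points that satisfy every inequality leaves:
  (0, 4/3)
  (0, 3/2)
  (8/5, 0)
  (2, 0)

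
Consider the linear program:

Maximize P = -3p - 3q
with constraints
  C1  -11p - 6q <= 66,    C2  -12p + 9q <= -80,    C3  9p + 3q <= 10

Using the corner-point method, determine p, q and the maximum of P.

Feasible corners and P = -3p - 3q:
  (-2/3, -88/9) → P = 94/3
  (86/7, -704/21) → P = 446/7
  (110/39, -200/39) → P = 90/13

p = 86/7, q = -704/21, maximum P = 446/7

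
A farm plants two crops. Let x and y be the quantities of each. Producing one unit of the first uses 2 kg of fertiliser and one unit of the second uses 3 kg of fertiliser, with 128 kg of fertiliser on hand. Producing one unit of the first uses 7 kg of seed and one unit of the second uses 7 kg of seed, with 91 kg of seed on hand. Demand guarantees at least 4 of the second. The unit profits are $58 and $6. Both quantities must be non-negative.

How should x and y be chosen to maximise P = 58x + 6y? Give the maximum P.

x = 9, y = 4, maximum P = 546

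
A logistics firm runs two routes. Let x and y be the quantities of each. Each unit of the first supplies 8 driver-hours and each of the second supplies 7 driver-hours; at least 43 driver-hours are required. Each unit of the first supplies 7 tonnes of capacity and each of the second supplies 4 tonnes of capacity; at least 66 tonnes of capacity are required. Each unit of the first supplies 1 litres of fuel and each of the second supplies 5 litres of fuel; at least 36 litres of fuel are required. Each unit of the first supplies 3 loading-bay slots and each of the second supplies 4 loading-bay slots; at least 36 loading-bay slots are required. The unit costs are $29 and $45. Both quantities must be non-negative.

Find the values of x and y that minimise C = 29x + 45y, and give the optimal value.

x = 6, y = 6, minimum C = 444

The feasible region is unbounded (it extends along (0, 1), (1, 0)), but C strictly increases along every unbounded feasible direction, so there is no improving ray and the minimum is attained at a vertex.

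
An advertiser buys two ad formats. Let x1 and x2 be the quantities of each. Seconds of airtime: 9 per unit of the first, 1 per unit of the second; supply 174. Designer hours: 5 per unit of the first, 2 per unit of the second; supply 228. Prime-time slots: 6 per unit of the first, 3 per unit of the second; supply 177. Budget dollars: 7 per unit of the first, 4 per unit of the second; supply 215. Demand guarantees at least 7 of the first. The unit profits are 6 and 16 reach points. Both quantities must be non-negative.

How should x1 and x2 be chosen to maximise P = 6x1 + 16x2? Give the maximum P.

x1 = 7, x2 = 83/2, maximum P = 706

Vertices and P = 6x1 + 16x2:
  (58/3, 0) → P = 116
  (7, 0) → P = 42
  (481/29, 717/29) → P = 14358/29
  (7, 83/2) → P = 706

At the optimal vertex, 7x1 + 4x2 = 215 and x1 = 7.
Solving simultaneously gives x1 = 7, x2 = 83/2.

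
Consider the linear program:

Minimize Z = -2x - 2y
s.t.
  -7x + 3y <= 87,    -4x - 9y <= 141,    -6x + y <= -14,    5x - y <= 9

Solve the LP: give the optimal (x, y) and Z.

x = 57/4, y = 249/4, minimum Z = -153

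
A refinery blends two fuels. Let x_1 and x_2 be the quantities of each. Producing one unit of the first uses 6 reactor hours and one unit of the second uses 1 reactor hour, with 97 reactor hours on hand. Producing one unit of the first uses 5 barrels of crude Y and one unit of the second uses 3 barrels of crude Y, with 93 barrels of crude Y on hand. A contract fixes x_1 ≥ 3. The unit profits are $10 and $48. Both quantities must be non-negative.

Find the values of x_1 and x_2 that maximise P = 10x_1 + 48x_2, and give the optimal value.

Feasible corners and P = 10x_1 + 48x_2:
  (97/6, 0) → P = 485/3
  (3, 0) → P = 30
  (198/13, 73/13) → P = 5484/13
  (3, 26) → P = 1278

x_1 = 3, x_2 = 26, maximum P = 1278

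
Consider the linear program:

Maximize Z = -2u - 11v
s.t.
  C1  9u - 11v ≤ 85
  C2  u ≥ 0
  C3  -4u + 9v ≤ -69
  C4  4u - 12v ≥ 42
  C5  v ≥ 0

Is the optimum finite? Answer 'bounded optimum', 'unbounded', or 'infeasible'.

The boundaries 9u - 11v = 85 and u = 0 meet at (0, -85/11), but that point violates v ≥ 0. Every candidate vertex is excluded by some other constraint, so the feasible region is empty.

infeasible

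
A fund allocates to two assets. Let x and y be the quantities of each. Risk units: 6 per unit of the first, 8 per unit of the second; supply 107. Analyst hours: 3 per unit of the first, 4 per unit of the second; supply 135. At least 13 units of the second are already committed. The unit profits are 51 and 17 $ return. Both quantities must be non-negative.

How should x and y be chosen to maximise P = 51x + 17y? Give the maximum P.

The optimum lies where 6x + 8y = 107 and y = 13.
Solving simultaneously gives x = 1/2, y = 13.

x = 1/2, y = 13, maximum P = 493/2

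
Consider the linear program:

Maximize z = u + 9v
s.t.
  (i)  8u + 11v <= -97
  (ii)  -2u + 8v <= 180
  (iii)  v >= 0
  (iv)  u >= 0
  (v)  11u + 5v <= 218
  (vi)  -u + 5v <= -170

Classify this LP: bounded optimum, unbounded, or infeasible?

infeasible

The boundaries 8u + 11v = -97 and 11u + 5v = 218 meet at (961/27, -937/27), but that point violates v ≥ 0. Every candidate vertex is excluded by some other constraint, so the feasible region is empty.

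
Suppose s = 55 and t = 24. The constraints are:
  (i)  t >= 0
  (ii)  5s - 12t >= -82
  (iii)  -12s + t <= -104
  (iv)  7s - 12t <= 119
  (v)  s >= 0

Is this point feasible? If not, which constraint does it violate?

feasible

(i): 24 ≥ 0 ✓
(ii): -13 ≥ -82 ✓
(iii): -636 ≤ -104 ✓
(iv): 97 ≤ 119 ✓
(v): 55 ≥ 0 ✓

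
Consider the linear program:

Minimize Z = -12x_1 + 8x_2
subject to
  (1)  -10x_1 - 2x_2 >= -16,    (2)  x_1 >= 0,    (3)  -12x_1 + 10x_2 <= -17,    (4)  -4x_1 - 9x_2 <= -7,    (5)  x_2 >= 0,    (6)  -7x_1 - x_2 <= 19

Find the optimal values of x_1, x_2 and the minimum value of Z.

The binding constraints are -10x_1 - 2x_2 = -16 and -4x_1 - 9x_2 = -7.
Solving simultaneously gives x_1 = 65/41, x_2 = 3/41.

x_1 = 65/41, x_2 = 3/41, minimum Z = -756/41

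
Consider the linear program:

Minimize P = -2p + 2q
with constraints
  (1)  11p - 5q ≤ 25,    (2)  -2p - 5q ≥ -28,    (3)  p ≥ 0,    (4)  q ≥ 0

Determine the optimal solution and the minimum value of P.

p = 25/11, q = 0, minimum P = -50/11

Feasible corners and P = -2p + 2q:
  (53/13, 258/65) → P = -14/65
  (25/11, 0) → P = -50/11
  (0, 28/5) → P = 56/5
  (0, 0) → P = 0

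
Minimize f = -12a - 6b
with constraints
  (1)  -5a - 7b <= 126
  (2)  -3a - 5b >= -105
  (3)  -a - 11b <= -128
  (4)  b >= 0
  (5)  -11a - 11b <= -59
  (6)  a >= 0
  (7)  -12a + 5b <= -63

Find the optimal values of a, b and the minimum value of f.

a = 515/28, b = 279/28, minimum f = -561/2

Feasible corners and f = -12a - 6b:
  (515/28, 279/28) → f = -561/2
  (56/5, 357/25) → f = -5502/25
  (1333/137, 1473/137) → f = -24834/137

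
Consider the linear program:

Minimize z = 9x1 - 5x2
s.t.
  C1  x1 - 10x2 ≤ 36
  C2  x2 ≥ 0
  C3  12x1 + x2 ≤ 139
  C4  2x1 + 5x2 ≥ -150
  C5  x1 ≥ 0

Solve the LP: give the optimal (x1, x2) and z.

x1 = 0, x2 = 139, minimum z = -695

Feasible corners and z = 9x1 - 5x2:
  (139/12, 0) → z = 417/4
  (0, 0) → z = 0
  (0, 139) → z = -695

The binding constraints are 12x1 + x2 = 139 and x1 = 0.
Solving simultaneously gives x1 = 0, x2 = 139.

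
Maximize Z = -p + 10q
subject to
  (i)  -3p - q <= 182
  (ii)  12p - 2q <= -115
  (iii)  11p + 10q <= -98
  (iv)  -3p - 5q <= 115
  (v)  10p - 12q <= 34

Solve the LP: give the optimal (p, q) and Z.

p = -1722/19, q = 1708/19, maximum Z = 18802/19

Vertices and Z = -p + 10q:
  (-1722/19, 1708/19) → Z = 18802/19
  (-265/4, 67/4) → Z = 935/4
  (-673/71, 89/142) → Z = 1118/71
  (-362/31, -779/62) → Z = -3533/31
  (-605/43, -626/43) → Z = -5655/43

The binding constraints are -3p - q = 182 and 11p + 10q = -98.
Solving simultaneously gives p = -1722/19, q = 1708/19.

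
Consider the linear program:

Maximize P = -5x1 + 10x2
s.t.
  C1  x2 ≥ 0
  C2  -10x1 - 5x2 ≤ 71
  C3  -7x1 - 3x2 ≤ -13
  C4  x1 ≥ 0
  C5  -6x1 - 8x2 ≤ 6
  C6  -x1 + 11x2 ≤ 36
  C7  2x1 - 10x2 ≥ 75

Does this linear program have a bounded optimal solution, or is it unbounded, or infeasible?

bounded optimum

Extreme points and P = -5x1 + 10x2:
  (75/2, 0) → P = -375/2
  (395/4, 49/4) → P = -1485/4
The feasible region has finitely many vertices and no improving ray; the maximum is -375/2 at (75/2, 0).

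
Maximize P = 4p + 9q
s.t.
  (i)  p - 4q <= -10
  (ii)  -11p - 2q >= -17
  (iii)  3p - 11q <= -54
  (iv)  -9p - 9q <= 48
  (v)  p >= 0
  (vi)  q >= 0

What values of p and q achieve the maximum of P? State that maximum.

p = 0, q = 17/2, maximum P = 153/2

Feasible corners and P = 4p + 9q:
  (79/127, 645/127) → P = 6121/127
  (0, 17/2) → P = 153/2
  (0, 54/11) → P = 486/11

At the optimal vertex, -11p - 2q = -17 and p = 0.
Solving simultaneously gives p = 0, q = 17/2.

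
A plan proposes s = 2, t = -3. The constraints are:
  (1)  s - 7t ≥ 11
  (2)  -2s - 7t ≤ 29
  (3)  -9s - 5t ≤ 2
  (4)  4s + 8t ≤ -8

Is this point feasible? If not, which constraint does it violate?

(1): 23 ≥ 11 ✓
(2): 17 ≤ 29 ✓
(3): -3 ≤ 2 ✓
(4): -16 ≤ -8 ✓

feasible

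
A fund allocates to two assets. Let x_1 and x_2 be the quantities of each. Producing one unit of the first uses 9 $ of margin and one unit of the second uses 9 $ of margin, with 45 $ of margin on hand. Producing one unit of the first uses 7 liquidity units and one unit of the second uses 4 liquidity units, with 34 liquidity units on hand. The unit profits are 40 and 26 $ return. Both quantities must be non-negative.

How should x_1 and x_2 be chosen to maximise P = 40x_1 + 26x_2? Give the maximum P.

x_1 = 14/3, x_2 = 1/3, maximum P = 586/3

Vertices and P = 40x_1 + 26x_2:
  (0, 0) → P = 0
  (0, 5) → P = 130
  (34/7, 0) → P = 1360/7
  (14/3, 1/3) → P = 586/3

The binding constraints are 9x_1 + 9x_2 = 45 and 7x_1 + 4x_2 = 34.
Solving simultaneously gives x_1 = 14/3, x_2 = 1/3.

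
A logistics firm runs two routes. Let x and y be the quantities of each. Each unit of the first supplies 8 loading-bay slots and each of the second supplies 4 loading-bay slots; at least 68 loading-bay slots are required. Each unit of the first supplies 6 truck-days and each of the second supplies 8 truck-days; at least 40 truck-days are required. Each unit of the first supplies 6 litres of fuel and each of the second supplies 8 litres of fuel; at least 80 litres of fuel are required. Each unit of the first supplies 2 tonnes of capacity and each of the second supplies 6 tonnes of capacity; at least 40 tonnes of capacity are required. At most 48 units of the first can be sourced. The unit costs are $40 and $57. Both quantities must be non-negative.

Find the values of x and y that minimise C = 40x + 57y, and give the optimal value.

x = 8, y = 4, minimum C = 548

The feasible region is unbounded (it extends along (0, 1)), but C strictly increases along every unbounded feasible direction, so there is no improving ray and the minimum is attained at a vertex.

At the optimal vertex, 6x + 8y = 80 and 2x + 6y = 40.
Solving simultaneously gives x = 8, y = 4.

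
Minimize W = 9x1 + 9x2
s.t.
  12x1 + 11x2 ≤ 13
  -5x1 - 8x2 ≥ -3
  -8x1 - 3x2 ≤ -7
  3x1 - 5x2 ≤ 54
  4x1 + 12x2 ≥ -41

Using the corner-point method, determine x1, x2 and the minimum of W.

Corner points and W = 9x1 + 9x2:
  (71/41, -29/41) → W = 378/41
  (607/100, -136/25) → W = 567/100
  (47/49, -11/49) → W = 324/49
  (69/28, -89/21) → W = -447/28

x1 = 69/28, x2 = -89/21, minimum W = -447/28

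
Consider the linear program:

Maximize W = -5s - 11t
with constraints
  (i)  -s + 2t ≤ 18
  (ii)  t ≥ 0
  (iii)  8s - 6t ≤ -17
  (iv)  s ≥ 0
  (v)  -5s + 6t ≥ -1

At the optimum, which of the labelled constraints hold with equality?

(iii) and (iv)

Feasible corners and W = -5s - 11t:
  (37/5, 127/10) → W = -1767/10
  (0, 9) → W = -99
  (0, 17/6) → W = -187/6

The maximum is at (0, 17/6). Substituting into each constraint, equality holds for (iii) and (iv); the remaining constraints have slack.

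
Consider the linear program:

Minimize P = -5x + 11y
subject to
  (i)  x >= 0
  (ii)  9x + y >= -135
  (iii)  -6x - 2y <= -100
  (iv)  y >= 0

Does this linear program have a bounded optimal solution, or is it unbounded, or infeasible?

From the feasible point (0, 50), moving in the direction (1, 0) keeps every constraint satisfied while P decreases without bound.

unbounded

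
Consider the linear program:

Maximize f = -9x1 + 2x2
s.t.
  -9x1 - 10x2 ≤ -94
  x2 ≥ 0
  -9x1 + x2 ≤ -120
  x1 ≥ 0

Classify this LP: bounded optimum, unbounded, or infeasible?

From the feasible point (40/3, 0), moving in the direction (1, 9) keeps every constraint satisfied while f increases without bound.

unbounded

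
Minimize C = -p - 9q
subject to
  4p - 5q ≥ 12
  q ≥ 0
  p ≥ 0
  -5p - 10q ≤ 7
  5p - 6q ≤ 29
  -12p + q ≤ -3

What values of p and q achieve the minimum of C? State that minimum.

Extreme points and C = -p - 9q:
  (3, 0) → C = -3
  (73, 56) → C = -577
  (29/5, 0) → C = -29/5

At the optimal vertex, 4p - 5q = 12 and 5p - 6q = 29.
Solving simultaneously gives p = 73, q = 56.

p = 73, q = 56, minimum C = -577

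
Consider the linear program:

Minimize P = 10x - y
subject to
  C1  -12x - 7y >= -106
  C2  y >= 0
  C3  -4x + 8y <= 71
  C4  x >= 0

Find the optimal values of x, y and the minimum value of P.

x = 0, y = 71/8, minimum P = -71/8

At the optimal vertex, -4x + 8y = 71 and x = 0.
Solving simultaneously gives x = 0, y = 71/8.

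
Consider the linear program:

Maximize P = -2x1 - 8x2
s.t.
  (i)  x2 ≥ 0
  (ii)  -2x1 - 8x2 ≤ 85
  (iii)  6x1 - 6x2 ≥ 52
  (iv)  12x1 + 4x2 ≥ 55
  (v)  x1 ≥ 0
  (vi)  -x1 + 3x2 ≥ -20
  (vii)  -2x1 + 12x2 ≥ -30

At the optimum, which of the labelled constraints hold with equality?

(i) and (iii)

Extreme points and P = -2x1 - 8x2:
  (26/3, 0) → P = -52/3
  (15, 0) → P = -30
  (25, 5/3) → P = -190/3
The feasible region is unbounded (it extends along (3, 1), (1, 1)), but P strictly decreases along every unbounded feasible direction, so there is no improving ray and the maximum is attained at a vertex.

The maximum is at (26/3, 0). Substituting into each constraint, equality holds for (i) and (iii); the remaining constraints have slack.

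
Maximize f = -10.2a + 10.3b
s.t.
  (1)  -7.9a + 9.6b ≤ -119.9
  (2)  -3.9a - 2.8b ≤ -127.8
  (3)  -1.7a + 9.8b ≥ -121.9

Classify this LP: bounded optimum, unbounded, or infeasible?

Vertices and f = -10.2a + 10.3b:
  (39065/1489, 54201/5956) → f = -10355817/59560
  (11384/307, -25815/4298) → f = -18915297/42980
The feasible region has finitely many vertices and no improving ray; the maximum is -10355817/59560 at (39065/1489, 54201/5956).

bounded optimum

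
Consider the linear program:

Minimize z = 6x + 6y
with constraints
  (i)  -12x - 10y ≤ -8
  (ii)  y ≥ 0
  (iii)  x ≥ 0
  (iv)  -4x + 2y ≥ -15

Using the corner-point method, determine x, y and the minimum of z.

Vertices and z = 6x + 6y:
  (2/3, 0) → z = 4
  (0, 4/5) → z = 24/5
  (15/4, 0) → z = 45/2
The feasible region is unbounded (it extends along (0, 1), (1, 2)), but z strictly increases along every unbounded feasible direction, so there is no improving ray and the minimum is attained at a vertex.

At the optimal vertex, -12x - 10y = -8 and y = 0.
Solving simultaneously gives x = 2/3, y = 0.

x = 2/3, y = 0, minimum z = 4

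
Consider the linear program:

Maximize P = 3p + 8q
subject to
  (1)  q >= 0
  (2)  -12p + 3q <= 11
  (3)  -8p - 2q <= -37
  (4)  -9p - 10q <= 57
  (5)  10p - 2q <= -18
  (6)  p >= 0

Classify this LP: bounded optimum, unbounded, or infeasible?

infeasible

The boundaries q = 0 and -8p - 2q = -37 meet at (37/8, 0), but that point violates 10p - 2q ≤ -18. Every candidate vertex is excluded by some other constraint, so the feasible region is empty.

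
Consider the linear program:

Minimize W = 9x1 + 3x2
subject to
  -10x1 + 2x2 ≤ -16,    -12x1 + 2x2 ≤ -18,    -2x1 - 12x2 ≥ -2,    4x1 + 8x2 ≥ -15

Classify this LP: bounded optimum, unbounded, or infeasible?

bounded optimum

Vertices and W = 9x1 + 3x2:
  (49/31, -3/31) → W = 432/31
  (49/44, -107/44) → W = 30/11
The feasible region has finitely many vertices and no improving ray; the minimum is 30/11 at (49/44, -107/44).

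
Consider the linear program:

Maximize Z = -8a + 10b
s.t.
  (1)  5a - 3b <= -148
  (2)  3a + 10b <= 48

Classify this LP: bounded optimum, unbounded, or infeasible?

From the feasible point (-1336/59, 684/59), moving in the direction (-10, 3) keeps every constraint satisfied while Z increases without bound.

unbounded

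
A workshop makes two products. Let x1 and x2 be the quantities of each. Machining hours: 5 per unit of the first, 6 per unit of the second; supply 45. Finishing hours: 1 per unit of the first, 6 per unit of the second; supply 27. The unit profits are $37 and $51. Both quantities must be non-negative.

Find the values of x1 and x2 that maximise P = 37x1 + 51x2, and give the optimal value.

x1 = 9/2, x2 = 15/4, maximum P = 1431/4

Extreme points and P = 37x1 + 51x2:
  (0, 0) → P = 0
  (0, 9/2) → P = 459/2
  (9, 0) → P = 333
  (9/2, 15/4) → P = 1431/4

The optimum lies where 5x1 + 6x2 = 45 and x1 + 6x2 = 27.
Solving simultaneously gives x1 = 9/2, x2 = 15/4.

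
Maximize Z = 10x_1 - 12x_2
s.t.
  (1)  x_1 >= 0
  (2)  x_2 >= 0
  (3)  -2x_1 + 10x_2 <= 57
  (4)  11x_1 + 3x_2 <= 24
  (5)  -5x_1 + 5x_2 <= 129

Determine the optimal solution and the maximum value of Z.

x_1 = 24/11, x_2 = 0, maximum Z = 240/11

Corner points and Z = 10x_1 - 12x_2:
  (0, 0) → Z = 0
  (0, 57/10) → Z = -342/5
  (24/11, 0) → Z = 240/11
  (69/116, 675/116) → Z = -3705/58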